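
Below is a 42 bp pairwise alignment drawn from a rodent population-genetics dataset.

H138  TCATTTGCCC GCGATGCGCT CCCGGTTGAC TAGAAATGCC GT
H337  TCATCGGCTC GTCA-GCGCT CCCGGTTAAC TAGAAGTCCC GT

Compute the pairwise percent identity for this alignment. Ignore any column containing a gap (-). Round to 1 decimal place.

Excluding the 1 gap column leaves 41 comparable sites.
The sequences differ at positions 5 (T/C), 6 (T/G), 9 (C/T), 12 (C/T), 13 (G/C), 28 (G/A), 36 (A/G), 38 (G/C).
33 of the 41 comparable sites match, so the percent identity is 33/41 × 100 = 80.5%.

80.5%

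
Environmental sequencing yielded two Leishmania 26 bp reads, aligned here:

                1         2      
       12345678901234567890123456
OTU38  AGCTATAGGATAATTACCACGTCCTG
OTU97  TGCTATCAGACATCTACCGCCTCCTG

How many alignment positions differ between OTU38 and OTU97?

8

The sequences differ at positions 1 (A/T), 7 (A/C), 8 (G/A), 11 (T/C), 13 (A/T), 14 (T/C), 19 (A/G), 21 (G/C).
That gives 8 mismatches out of 26 aligned sites, so the Hamming distance is 8.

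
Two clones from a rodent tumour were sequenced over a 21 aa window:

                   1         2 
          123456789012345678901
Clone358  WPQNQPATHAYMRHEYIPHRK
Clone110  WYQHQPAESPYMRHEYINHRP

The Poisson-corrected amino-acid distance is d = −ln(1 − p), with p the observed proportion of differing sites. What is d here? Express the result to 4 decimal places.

The sequences differ at positions 2 (P/Y), 4 (N/H), 8 (T/E), 9 (H/S), 10 (A/P), 18 (P/N), 21 (K/P).
p = 7/21 = 0.333333.
d = −ln(1 − 0.333333) = −ln(0.666667) = 0.4055.

0.4055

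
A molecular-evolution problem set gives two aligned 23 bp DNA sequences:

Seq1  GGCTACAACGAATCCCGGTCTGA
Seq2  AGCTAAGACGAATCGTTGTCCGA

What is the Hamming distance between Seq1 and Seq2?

7

Mismatches occur at site 1 (G↔A), site 6 (C↔A), site 7 (A↔G), site 15 (C↔G), site 16 (C↔T), site 17 (G↔T), site 21 (T↔C).
That gives 7 mismatches out of 23 aligned sites, so the Hamming distance is 7.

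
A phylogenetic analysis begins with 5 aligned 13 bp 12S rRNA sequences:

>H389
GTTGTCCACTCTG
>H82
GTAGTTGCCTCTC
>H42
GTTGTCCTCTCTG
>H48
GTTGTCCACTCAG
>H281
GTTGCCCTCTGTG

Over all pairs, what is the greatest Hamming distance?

Pairwise Hamming distances:
  H389 vs H82: 5
  H389 vs H42: 1
  H389 vs H48: 1
  H389 vs H281: 3
  H82 vs H42: 5
  H82 vs H48: 6
  H82 vs H281: 7
  H42 vs H48: 2
  H42 vs H281: 2
  H48 vs H281: 4
The largest is 7, between H82 and H281.

7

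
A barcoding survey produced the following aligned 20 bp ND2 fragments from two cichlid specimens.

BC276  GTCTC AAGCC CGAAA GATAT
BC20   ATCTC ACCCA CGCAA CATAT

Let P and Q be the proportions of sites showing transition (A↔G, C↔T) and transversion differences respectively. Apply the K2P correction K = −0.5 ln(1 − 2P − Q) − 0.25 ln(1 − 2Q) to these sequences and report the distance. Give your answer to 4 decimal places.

Differing sites — 1:G/A (Ti); 7:A/C (Tv); 8:G/C (Tv); 10:C/A (Tv); 13:A/C (Tv); 16:G/C (Tv).
Of the 6 differences, 1 transition and 5 transversions over 20 sites: P = 1/20 = 0.050000, Q = 5/20 = 0.250000.
d = −0.5·ln(0.650000) − 0.25·ln(0.500000) = −0.5·(-0.430783) − 0.25·(-0.693147) = 0.3887.

0.3887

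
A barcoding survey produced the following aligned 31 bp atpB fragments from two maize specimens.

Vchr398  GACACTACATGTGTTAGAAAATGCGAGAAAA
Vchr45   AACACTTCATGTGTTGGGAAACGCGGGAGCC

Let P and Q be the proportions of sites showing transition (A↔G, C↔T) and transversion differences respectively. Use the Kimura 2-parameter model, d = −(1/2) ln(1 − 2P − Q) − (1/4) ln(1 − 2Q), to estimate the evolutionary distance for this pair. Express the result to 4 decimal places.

The sequences differ at positions 1 (G/A, transition), 7 (A/T, transversion), 16 (A/G, transition), 18 (A/G, transition), 22 (T/C, transition), 26 (A/G, transition), 29 (A/G, transition), 30 (A/C, transversion), 31 (A/C, transversion).
Of the 9 differences, 6 transitions and 3 transversions over 31 sites: P = 6/31 = 0.193548, Q = 3/31 = 0.096774.
d = −0.5·ln(0.516130) − 0.25·ln(0.806452) = −0.5·(-0.661397) − 0.25·(-0.215111) = 0.3845.

0.3845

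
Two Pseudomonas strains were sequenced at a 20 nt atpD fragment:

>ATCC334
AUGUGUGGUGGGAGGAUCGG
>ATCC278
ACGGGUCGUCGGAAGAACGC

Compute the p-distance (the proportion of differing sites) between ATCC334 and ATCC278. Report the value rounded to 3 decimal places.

0.350

Mismatches occur at site 2 (U/C), site 4 (U/G), site 7 (G/C), site 10 (G/C), site 14 (G/A), site 17 (U/A), site 20 (G/C).
There are 7 differences over 20 sites, so p = 7/20 = 0.350.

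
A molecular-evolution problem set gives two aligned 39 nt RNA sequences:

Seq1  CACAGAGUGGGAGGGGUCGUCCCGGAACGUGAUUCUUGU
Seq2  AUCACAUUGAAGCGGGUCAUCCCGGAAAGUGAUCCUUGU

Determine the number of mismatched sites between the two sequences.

Differing sites — 1:C/A; 2:A/U; 5:G/C; 7:G/U; 10:G/A; 11:G/A; 12:A/G; 13:G/C; 19:G/A; 28:C/A; 34:U/C.
That gives 11 mismatches out of 39 aligned sites, so the Hamming distance is 11.

11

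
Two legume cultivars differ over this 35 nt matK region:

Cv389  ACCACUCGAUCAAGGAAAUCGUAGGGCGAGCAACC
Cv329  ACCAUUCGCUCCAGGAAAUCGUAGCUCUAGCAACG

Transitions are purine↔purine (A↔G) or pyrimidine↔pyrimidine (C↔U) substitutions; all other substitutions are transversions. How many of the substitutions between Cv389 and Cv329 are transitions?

1

Mismatches occur at site 5 (C→U, transition), site 9 (A→C, transversion), site 12 (A→C, transversion), site 25 (G→C, transversion), site 26 (G→U, transversion), site 28 (G→U, transversion), site 35 (C→G, transversion).
Of the 7 differences, 1 transition and 6 transversions, so the answer is 1.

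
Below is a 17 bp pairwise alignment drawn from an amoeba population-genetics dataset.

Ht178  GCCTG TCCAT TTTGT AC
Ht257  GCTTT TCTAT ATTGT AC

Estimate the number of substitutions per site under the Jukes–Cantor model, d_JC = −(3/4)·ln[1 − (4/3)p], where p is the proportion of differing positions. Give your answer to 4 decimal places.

The sequences differ at positions 3 (C/T), 5 (G/T), 8 (C/T), 11 (T/A).
p = 4/17 = 0.235294.
d = −0.75 · ln(1 − (4/3)·0.235294) = −0.75 · ln(0.686275) = −0.75 · (-0.376477) = 0.2824.

0.2824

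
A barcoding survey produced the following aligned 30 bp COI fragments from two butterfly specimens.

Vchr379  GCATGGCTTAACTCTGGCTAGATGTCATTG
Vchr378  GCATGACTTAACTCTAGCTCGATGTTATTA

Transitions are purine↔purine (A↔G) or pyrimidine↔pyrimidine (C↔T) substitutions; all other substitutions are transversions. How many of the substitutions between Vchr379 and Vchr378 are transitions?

4

Differing sites — 6:G/A (Ti); 16:G/A (Ti); 20:A/C (Tv); 26:C/T (Ti); 30:G/A (Ti).
Of the 5 differences, 4 transitions and 1 transversion, so the answer is 4.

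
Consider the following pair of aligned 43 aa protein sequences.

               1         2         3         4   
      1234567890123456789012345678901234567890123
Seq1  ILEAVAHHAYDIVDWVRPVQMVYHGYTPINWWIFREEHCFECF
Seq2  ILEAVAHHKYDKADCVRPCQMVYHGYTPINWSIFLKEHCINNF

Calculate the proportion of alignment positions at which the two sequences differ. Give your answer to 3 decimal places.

The sequences differ at positions 9 (A/K), 12 (I/K), 13 (V/A), 15 (W/C), 19 (V/C), 32 (W/S), 35 (R/L), 36 (E/K), 40 (F/I), 41 (E/N), 42 (C/N).
There are 11 differences over 43 sites, so p = 11/43 = 0.256.

0.256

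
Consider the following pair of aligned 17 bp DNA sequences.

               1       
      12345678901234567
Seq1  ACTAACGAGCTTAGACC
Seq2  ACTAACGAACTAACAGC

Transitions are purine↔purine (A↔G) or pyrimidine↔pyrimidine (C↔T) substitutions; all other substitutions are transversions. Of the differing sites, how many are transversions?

Mismatches occur at site 9 (G/A, transition), site 12 (T/A, transversion), site 14 (G/C, transversion), site 16 (C/G, transversion).
Of the 4 differences, 1 transition and 3 transversions, so the answer is 3.

3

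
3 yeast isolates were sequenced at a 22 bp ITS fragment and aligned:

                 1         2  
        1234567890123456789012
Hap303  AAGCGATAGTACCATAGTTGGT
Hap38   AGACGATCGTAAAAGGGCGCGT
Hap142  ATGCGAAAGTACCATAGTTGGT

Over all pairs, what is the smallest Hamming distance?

Pairwise Hamming distances:
  Hap303 vs Hap38: 10
  Hap303 vs Hap142: 2
  Hap38 vs Hap142: 11
The smallest is 2, between Hap303 and Hap142.

2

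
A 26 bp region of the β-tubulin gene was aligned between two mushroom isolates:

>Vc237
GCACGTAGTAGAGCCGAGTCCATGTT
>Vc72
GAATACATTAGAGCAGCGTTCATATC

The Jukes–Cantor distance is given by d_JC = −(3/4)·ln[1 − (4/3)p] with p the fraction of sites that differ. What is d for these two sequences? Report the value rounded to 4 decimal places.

Mismatches occur at site 2 (C→A), site 4 (C→T), site 5 (G→A), site 6 (T→C), site 8 (G→T), site 15 (C→A), site 17 (A→C), site 20 (C→T), site 24 (G→A), site 26 (T→C).
p = 10/26 = 0.384615.
d = −0.75 · ln(1 − (4/3)·0.384615) = −0.75 · ln(0.487180) = −0.75 · (-0.719122) = 0.5393.

0.5393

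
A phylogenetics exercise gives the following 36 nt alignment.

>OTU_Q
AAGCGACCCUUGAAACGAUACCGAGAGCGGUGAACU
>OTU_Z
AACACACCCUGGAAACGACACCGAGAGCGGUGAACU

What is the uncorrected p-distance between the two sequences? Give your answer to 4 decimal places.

Mismatches occur at site 3 (G→C), site 4 (C→A), site 5 (G→C), site 11 (U→G), site 19 (U→C).
There are 5 differences over 36 sites, so p = 5/36 = 0.1389.

0.1389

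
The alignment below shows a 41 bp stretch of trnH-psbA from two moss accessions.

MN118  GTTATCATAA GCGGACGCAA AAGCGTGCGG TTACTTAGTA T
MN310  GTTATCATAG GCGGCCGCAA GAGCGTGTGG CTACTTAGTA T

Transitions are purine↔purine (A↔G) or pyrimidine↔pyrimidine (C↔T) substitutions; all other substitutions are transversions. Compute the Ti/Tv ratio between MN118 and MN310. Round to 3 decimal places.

4.000

Differing sites — 10:A/G (Ti); 15:A/C (Tv); 21:A/G (Ti); 28:C/T (Ti); 31:T/C (Ti).
Of the 5 differences, 4 transitions and 1 transversion, so Ti/Tv = 4/1 = 4.000.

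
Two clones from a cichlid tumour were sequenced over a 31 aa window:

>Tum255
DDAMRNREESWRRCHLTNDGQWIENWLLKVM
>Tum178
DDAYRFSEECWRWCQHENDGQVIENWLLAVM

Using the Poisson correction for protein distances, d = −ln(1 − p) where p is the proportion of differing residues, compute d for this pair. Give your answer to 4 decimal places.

0.3895

The sequences differ at positions 4 (M/Y), 6 (N/F), 7 (R/S), 10 (S/C), 13 (R/W), 15 (H/Q), 16 (L/H), 17 (T/E), 22 (W/V), 29 (K/A).
p = 10/31 = 0.322581.
d = −ln(1 − 0.322581) = −ln(0.677419) = 0.3895.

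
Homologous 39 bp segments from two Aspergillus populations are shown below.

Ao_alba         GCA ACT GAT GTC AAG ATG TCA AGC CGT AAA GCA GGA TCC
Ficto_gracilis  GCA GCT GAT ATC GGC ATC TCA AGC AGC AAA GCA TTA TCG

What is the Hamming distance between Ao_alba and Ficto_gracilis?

Differing sites — 4:A/G; 10:G/A; 13:A/G; 14:A/G; 15:G/C; 18:G/C; 25:C/A; 27:T/C; 34:G/T; 35:G/T; 39:C/G.
That gives 11 mismatches out of 39 aligned sites, so the Hamming distance is 11.

11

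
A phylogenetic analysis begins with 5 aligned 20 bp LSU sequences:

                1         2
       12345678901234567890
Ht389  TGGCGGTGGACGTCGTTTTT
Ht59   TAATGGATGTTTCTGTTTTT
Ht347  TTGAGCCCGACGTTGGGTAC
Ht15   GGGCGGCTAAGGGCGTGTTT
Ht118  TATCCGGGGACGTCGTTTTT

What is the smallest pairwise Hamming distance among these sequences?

4

Pairwise Hamming distances:
  Ht389 vs Ht59: 10
  Ht389 vs Ht347: 10
  Ht389 vs Ht15: 7
  Ht389 vs Ht118: 4
  Ht59 vs Ht347: 14
  Ht59 vs Ht15: 12
  Ht59 vs Ht118: 10
  Ht347 vs Ht15: 12
  Ht347 vs Ht118: 12
  Ht15 vs Ht118: 10
The smallest is 4, between Ht389 and Ht118.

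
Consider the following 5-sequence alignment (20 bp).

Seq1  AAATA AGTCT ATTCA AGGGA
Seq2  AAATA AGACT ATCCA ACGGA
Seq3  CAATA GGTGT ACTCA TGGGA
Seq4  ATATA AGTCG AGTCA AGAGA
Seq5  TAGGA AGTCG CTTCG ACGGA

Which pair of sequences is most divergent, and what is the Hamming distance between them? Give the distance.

11

Pairwise Hamming distances:
  Seq1 vs Seq2: 3
  Seq1 vs Seq3: 5
  Seq1 vs Seq4: 4
  Seq1 vs Seq5: 7
  Seq2 vs Seq3: 8
  Seq2 vs Seq4: 7
  Seq2 vs Seq5: 8
  Seq3 vs Seq4: 8
  Seq3 vs Seq5: 11
  Seq4 vs Seq5: 9
The largest is 11, between Seq3 and Seq5.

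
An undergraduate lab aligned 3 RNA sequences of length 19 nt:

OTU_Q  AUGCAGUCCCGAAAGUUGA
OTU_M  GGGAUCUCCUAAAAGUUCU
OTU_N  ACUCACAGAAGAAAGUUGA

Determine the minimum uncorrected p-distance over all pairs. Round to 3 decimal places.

0.368

Pairwise Hamming distances:
  OTU_Q vs OTU_M: 9
  OTU_Q vs OTU_N: 7
  OTU_M vs OTU_N: 12
The smallest is 7 mismatches, between OTU_Q and OTU_N; p = 7/19 = 0.368.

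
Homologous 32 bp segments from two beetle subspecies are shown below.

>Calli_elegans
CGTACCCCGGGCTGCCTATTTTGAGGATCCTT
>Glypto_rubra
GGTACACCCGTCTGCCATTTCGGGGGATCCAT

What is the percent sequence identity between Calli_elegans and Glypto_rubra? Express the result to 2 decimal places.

68.75%

Differing sites — 1:C/G; 6:C/A; 9:G/C; 11:G/T; 17:T/A; 18:A/T; 21:T/C; 22:T/G; 24:A/G; 31:T/A.
22 of the 32 sites match, so the percent identity is 22/32 × 100 = 68.75%.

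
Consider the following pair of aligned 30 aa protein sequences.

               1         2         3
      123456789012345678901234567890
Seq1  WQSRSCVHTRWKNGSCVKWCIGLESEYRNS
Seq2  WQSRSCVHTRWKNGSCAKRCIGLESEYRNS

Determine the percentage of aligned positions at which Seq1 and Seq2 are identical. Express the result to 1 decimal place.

The sequences differ at positions 17 (V/A), 19 (W/R).
28 of the 30 sites match, so the percent identity is 28/30 × 100 = 93.3%.

93.3%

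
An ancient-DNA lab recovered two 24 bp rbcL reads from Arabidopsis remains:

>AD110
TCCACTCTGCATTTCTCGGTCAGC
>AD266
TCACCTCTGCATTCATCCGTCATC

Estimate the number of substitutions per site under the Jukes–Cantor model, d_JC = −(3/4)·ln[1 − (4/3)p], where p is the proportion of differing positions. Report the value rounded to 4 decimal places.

0.3041

Differing sites — 3:C/A; 4:A/C; 14:T/C; 15:C/A; 18:G/C; 23:G/T.
p = 6/24 = 0.250000.
d = −0.75 · ln(1 − (4/3)·0.250000) = −0.75 · ln(0.666667) = −0.75 · (-0.405465) = 0.3041.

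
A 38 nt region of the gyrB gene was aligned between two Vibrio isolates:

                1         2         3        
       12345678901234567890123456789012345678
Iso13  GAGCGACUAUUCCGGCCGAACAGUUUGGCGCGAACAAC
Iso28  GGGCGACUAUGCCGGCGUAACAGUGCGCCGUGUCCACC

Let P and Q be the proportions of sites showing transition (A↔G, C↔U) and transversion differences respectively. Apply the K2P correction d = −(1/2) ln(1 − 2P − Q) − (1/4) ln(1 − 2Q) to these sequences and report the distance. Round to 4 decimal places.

Differing sites — 2:A/G (Ti); 11:U/G (Tv); 17:C/G (Tv); 18:G/U (Tv); 25:U/G (Tv); 26:U/C (Ti); 28:G/C (Tv); 31:C/U (Ti); 33:A/U (Tv); 34:A/C (Tv); 37:A/C (Tv).
Of the 11 differences, 3 transitions and 8 transversions over 38 sites: P = 3/38 = 0.078947, Q = 8/38 = 0.210526.
d = −0.5·ln(0.631580) − 0.25·ln(0.578948) = −0.5·(-0.459531) − 0.25·(-0.546543) = 0.3664.

0.3664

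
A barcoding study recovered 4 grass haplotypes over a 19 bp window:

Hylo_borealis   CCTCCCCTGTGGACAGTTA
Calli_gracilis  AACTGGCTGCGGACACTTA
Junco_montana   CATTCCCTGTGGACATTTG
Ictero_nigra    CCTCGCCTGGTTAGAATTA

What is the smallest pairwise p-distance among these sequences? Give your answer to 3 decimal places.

Pairwise Hamming distances:
  Hylo_borealis vs Calli_gracilis: 8
  Hylo_borealis vs Junco_montana: 4
  Hylo_borealis vs Ictero_nigra: 6
  Calli_gracilis vs Junco_montana: 7
  Calli_gracilis vs Ictero_nigra: 10
  Junco_montana vs Ictero_nigra: 9
The smallest is 4 mismatches, between Hylo_borealis and Junco_montana; p = 4/19 = 0.211.

0.211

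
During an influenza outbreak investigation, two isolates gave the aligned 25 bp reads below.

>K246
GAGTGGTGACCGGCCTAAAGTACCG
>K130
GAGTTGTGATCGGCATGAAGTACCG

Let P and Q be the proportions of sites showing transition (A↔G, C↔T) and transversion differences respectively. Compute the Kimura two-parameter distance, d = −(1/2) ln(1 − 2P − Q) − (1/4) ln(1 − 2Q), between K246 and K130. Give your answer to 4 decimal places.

Differing sites — 5:G/T (Tv); 10:C/T (Ti); 15:C/A (Tv); 17:A/G (Ti).
Of the 4 differences, 2 transitions and 2 transversions over 25 sites: P = 2/25 = 0.080000, Q = 2/25 = 0.080000.
d = −0.5·ln(0.760000) − 0.25·ln(0.840000) = −0.5·(-0.274437) − 0.25·(-0.174353) = 0.1808.

0.1808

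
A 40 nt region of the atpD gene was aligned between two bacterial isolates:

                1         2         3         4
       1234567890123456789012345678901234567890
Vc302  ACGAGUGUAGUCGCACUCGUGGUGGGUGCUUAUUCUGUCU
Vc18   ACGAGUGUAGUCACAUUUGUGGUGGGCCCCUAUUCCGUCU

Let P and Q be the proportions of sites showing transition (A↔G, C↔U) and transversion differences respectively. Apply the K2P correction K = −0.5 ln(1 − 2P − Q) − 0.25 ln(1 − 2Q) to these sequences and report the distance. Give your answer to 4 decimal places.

0.2093

Mismatches occur at site 13 (G↔A, transition), site 16 (C↔U, transition), site 18 (C↔U, transition), site 27 (U↔C, transition), site 28 (G↔C, transversion), site 30 (U↔C, transition), site 36 (U↔C, transition).
Of the 7 differences, 6 transitions and 1 transversion over 40 sites: P = 6/40 = 0.150000, Q = 1/40 = 0.025000.
d = −0.5·ln(0.675000) − 0.25·ln(0.950000) = −0.5·(-0.393043) − 0.25·(-0.051293) = 0.2093.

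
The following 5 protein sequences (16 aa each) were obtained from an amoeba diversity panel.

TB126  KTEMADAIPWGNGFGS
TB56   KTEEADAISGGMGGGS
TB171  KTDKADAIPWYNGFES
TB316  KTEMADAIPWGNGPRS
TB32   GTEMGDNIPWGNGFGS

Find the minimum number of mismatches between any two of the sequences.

2

Pairwise Hamming distances:
  TB126 vs TB56: 5
  TB126 vs TB171: 4
  TB126 vs TB316: 2
  TB126 vs TB32: 3
  TB56 vs TB171: 8
  TB56 vs TB316: 6
  TB56 vs TB32: 8
  TB171 vs TB316: 5
  TB171 vs TB32: 7
  TB316 vs TB32: 5
The smallest is 2, between TB126 and TB316.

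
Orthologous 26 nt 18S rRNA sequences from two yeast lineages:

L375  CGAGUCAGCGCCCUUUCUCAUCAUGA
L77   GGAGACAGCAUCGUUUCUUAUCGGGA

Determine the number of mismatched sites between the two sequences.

8

Differing sites — 1:C/G; 5:U/A; 10:G/A; 11:C/U; 13:C/G; 19:C/U; 23:A/G; 24:U/G.
That gives 8 mismatches out of 26 aligned sites, so the Hamming distance is 8.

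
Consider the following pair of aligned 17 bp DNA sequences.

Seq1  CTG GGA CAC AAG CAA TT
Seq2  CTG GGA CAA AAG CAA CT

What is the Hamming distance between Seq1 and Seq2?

2

The sequences differ at positions 9 (C/A), 16 (T/C).
That gives 2 mismatches out of 17 aligned sites, so the Hamming distance is 2.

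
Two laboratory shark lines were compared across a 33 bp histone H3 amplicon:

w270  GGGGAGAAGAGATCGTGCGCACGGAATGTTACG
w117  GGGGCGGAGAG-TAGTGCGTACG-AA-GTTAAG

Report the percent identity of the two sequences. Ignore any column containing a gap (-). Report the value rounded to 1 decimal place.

Excluding the 3 gap columns leaves 30 comparable sites.
Differing sites — 5:A/C; 7:A/G; 14:C/A; 20:C/T; 32:C/A.
25 of the 30 comparable sites match, so the percent identity is 25/30 × 100 = 83.3%.

83.3%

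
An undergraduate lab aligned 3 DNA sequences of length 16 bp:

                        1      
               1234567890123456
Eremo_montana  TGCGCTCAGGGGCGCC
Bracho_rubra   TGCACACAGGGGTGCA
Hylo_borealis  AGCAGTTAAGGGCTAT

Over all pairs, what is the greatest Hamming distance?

9

Pairwise Hamming distances:
  Eremo_montana vs Bracho_rubra: 4
  Eremo_montana vs Hylo_borealis: 8
  Bracho_rubra vs Hylo_borealis: 9
The largest is 9, between Bracho_rubra and Hylo_borealis.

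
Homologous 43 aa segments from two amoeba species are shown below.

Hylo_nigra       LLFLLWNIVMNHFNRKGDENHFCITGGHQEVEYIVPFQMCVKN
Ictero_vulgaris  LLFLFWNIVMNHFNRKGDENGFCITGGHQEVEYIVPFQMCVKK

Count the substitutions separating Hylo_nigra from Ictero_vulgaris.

3

Differing sites — 5:L/F; 21:H/G; 43:N/K.
That gives 3 mismatches out of 43 aligned sites, so the Hamming distance is 3.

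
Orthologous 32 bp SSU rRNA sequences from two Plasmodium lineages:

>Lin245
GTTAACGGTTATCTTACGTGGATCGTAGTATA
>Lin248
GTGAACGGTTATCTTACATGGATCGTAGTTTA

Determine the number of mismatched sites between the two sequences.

3

The sequences differ at positions 3 (T/G), 18 (G/A), 30 (A/T).
That gives 3 mismatches out of 32 aligned sites, so the Hamming distance is 3.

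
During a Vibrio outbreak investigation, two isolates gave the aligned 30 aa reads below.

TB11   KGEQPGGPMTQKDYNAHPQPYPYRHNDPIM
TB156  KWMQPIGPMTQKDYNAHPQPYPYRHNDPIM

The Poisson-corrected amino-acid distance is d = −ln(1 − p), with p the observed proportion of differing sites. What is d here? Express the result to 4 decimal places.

Mismatches occur at site 2 (G/W), site 3 (E/M), site 6 (G/I).
p = 3/30 = 0.100000.
d = −ln(1 − 0.100000) = −ln(0.900000) = 0.1054.

0.1054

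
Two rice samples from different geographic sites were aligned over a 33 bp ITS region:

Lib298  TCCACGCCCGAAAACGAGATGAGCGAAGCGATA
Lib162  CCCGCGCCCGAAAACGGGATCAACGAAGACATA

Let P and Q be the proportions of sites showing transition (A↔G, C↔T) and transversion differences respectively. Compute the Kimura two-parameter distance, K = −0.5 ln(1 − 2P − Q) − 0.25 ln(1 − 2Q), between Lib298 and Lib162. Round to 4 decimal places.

Mismatches occur at site 1 (T→C, transition), site 4 (A→G, transition), site 17 (A→G, transition), site 21 (G→C, transversion), site 23 (G→A, transition), site 29 (C→A, transversion), site 30 (G→C, transversion).
Of the 7 differences, 4 transitions and 3 transversions over 33 sites: P = 4/33 = 0.121212, Q = 3/33 = 0.090909.
d = −0.5·ln(0.666667) − 0.25·ln(0.818182) = −0.5·(-0.405465) − 0.25·(-0.200670) = 0.2529.

0.2529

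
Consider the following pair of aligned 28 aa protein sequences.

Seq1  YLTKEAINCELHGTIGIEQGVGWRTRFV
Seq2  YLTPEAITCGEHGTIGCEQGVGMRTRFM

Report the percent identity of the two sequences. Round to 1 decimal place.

The sequences differ at positions 4 (K/P), 8 (N/T), 10 (E/G), 11 (L/E), 17 (I/C), 23 (W/M), 28 (V/M).
21 of the 28 sites match, so the percent identity is 21/28 × 100 = 75.0%.

75.0%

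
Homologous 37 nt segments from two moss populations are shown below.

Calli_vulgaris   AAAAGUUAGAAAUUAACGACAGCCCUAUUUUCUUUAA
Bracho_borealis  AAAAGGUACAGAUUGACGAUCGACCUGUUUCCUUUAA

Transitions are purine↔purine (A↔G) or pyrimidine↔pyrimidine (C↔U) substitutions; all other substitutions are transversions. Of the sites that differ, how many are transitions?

The sequences differ at positions 6 (U/G, transversion), 9 (G/C, transversion), 11 (A/G, transition), 15 (A/G, transition), 20 (C/U, transition), 21 (A/C, transversion), 23 (C/A, transversion), 27 (A/G, transition), 31 (U/C, transition).
Of the 9 differences, 5 transitions and 4 transversions, so the answer is 5.

5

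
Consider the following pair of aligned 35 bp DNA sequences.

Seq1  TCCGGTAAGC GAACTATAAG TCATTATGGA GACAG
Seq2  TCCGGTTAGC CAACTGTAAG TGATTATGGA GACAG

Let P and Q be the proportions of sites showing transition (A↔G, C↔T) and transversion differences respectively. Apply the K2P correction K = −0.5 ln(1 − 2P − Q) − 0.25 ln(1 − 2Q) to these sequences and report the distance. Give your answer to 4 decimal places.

Mismatches occur at site 7 (A→T, transversion), site 11 (G→C, transversion), site 16 (A→G, transition), site 22 (C→G, transversion).
Of the 4 differences, 1 transition and 3 transversions over 35 sites: P = 1/35 = 0.028571, Q = 3/35 = 0.085714.
d = −0.5·ln(0.857144) − 0.25·ln(0.828572) = −0.5·(-0.154149) − 0.25·(-0.188052) = 0.1241.

0.1241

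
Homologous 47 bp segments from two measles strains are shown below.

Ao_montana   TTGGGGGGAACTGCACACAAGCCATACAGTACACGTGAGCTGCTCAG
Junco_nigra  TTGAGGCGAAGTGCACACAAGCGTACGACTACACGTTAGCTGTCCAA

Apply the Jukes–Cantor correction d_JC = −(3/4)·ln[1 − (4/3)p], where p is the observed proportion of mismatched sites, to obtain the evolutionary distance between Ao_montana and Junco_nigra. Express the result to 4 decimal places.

0.3451

The sequences differ at positions 4 (G/A), 7 (G/C), 11 (C/G), 23 (C/G), 24 (A/T), 25 (T/A), 26 (A/C), 27 (C/G), 29 (G/C), 37 (G/T), 43 (C/T), 44 (T/C), 47 (G/A).
p = 13/47 = 0.276596.
d = −0.75 · ln(1 − (4/3)·0.276596) = −0.75 · ln(0.631205) = −0.75 · (-0.460125) = 0.3451.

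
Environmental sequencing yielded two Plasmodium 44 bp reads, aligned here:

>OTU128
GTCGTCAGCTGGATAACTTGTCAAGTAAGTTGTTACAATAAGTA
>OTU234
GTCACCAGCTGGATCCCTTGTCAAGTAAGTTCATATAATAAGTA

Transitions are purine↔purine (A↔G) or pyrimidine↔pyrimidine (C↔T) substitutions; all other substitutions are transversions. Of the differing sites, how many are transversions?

4

The sequences differ at positions 4 (G/A, transition), 5 (T/C, transition), 15 (A/C, transversion), 16 (A/C, transversion), 32 (G/C, transversion), 33 (T/A, transversion), 36 (C/T, transition).
Of the 7 differences, 3 transitions and 4 transversions, so the answer is 4.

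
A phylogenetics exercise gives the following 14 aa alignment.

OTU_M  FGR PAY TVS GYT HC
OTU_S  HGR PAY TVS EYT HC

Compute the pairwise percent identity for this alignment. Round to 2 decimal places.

Mismatches occur at site 1 (F/H), site 10 (G/E).
12 of the 14 sites match, so the percent identity is 12/14 × 100 = 85.71%.

85.71%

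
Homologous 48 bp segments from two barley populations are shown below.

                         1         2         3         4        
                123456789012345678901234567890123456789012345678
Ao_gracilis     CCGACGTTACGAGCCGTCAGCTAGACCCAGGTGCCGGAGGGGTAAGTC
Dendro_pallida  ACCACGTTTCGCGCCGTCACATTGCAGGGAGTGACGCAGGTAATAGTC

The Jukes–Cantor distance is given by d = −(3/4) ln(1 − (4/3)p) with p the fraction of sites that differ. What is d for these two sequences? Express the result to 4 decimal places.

0.5627

Mismatches occur at site 1 (C↔A), site 3 (G↔C), site 9 (A↔T), site 12 (A↔C), site 20 (G↔C), site 21 (C↔A), site 23 (A↔T), site 25 (A↔C), site 26 (C↔A), site 27 (C↔G), site 28 (C↔G), site 29 (A↔G), site 30 (G↔A), site 34 (C↔A), site 37 (G↔C), site 41 (G↔T), site 42 (G↔A), site 43 (T↔A), site 44 (A↔T).
p = 19/48 = 0.395833.
d = −0.75 · ln(1 − (4/3)·0.395833) = −0.75 · ln(0.472223) = −0.75 · (-0.750304) = 0.5627.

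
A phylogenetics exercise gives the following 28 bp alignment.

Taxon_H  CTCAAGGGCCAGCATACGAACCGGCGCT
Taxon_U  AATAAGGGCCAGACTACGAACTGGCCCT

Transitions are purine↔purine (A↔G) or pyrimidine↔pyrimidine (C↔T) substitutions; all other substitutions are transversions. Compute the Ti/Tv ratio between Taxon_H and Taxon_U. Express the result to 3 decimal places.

Mismatches occur at site 1 (C↔A, transversion), site 2 (T↔A, transversion), site 3 (C↔T, transition), site 13 (C↔A, transversion), site 14 (A↔C, transversion), site 22 (C↔T, transition), site 26 (G↔C, transversion).
Of the 7 differences, 2 transitions and 5 transversions, so Ti/Tv = 2/5 = 0.400.

0.400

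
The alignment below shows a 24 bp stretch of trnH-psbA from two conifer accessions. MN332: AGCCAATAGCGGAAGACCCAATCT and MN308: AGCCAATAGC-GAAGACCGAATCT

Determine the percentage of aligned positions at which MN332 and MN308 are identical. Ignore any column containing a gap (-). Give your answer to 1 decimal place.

95.7%

Excluding the 1 gap column leaves 23 comparable sites.
Differing sites — 19:C/G.
22 of the 23 comparable sites match, so the percent identity is 22/23 × 100 = 95.7%.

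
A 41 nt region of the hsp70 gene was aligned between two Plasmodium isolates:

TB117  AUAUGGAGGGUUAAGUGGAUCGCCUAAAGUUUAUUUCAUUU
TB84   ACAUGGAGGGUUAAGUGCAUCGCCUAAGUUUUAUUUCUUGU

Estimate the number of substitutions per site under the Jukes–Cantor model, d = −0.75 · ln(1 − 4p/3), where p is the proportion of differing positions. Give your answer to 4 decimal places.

The sequences differ at positions 2 (U/C), 18 (G/C), 28 (A/G), 29 (G/U), 38 (A/U), 40 (U/G).
p = 6/41 = 0.146341.
d = −0.75 · ln(1 − (4/3)·0.146341) = −0.75 · ln(0.804879) = −0.75 · (-0.217063) = 0.1628.

0.1628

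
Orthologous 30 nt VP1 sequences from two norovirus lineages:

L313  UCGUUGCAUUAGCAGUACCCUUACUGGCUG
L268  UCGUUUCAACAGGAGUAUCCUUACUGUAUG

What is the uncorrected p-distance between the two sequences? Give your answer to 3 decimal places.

0.233

Differing sites — 6:G/U; 9:U/A; 10:U/C; 13:C/G; 18:C/U; 27:G/U; 28:C/A.
There are 7 differences over 30 sites, so p = 7/30 = 0.233.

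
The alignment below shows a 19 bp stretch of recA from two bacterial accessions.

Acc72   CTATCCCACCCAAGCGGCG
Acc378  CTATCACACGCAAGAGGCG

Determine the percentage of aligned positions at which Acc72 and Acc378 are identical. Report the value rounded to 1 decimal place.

84.2%

Mismatches occur at site 6 (C→A), site 10 (C→G), site 15 (C→A).
16 of the 19 sites match, so the percent identity is 16/19 × 100 = 84.2%.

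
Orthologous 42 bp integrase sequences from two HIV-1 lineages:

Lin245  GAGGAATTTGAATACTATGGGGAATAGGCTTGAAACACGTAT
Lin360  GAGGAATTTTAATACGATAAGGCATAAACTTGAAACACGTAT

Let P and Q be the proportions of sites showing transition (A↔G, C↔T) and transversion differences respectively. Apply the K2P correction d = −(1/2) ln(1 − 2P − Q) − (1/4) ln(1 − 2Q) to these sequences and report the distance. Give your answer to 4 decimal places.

The sequences differ at positions 10 (G/T, transversion), 16 (T/G, transversion), 19 (G/A, transition), 20 (G/A, transition), 23 (A/C, transversion), 27 (G/A, transition), 28 (G/A, transition).
Of the 7 differences, 4 transitions and 3 transversions over 42 sites: P = 4/42 = 0.095238, Q = 3/42 = 0.071429.
d = −0.5·ln(0.738095) − 0.25·ln(0.857142) = −0.5·(-0.303683) − 0.25·(-0.154152) = 0.1904.

0.1904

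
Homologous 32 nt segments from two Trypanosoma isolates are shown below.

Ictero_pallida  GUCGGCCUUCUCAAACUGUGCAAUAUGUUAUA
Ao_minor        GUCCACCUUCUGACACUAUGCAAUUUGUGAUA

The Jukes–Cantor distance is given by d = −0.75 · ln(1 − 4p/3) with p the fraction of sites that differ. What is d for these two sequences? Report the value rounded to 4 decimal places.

Mismatches occur at site 4 (G/C), site 5 (G/A), site 12 (C/G), site 14 (A/C), site 18 (G/A), site 25 (A/U), site 29 (U/G).
p = 7/32 = 0.218750.
d = −0.75 · ln(1 − (4/3)·0.218750) = −0.75 · ln(0.708333) = −0.75 · (-0.344841) = 0.2586.

0.2586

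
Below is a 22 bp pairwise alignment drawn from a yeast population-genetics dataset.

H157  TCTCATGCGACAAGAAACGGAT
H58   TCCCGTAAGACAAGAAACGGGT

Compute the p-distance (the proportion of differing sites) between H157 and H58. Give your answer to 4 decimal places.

Differing sites — 3:T/C; 5:A/G; 7:G/A; 8:C/A; 21:A/G.
There are 5 differences over 22 sites, so p = 5/22 = 0.2273.

0.2273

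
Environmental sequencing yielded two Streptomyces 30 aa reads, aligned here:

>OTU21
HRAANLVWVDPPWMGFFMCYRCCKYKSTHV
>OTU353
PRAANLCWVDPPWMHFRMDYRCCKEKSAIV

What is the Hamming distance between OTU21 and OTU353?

The sequences differ at positions 1 (H/P), 7 (V/C), 15 (G/H), 17 (F/R), 19 (C/D), 25 (Y/E), 28 (T/A), 29 (H/I).
That gives 8 mismatches out of 30 aligned sites, so the Hamming distance is 8.

8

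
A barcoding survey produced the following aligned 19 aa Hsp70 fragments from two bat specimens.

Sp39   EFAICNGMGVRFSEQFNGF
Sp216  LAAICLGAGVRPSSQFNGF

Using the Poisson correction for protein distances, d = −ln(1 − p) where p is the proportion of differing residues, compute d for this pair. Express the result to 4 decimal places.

Mismatches occur at site 1 (E→L), site 2 (F→A), site 6 (N→L), site 8 (M→A), site 12 (F→P), site 14 (E→S).
p = 6/19 = 0.315789.
d = −ln(1 − 0.315789) = −ln(0.684211) = 0.3795.

0.3795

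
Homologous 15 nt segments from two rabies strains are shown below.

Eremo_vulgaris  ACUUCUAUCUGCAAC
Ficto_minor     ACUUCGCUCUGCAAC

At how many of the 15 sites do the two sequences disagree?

2

The sequences differ at positions 6 (U/G), 7 (A/C).
That gives 2 mismatches out of 15 aligned sites, so the Hamming distance is 2.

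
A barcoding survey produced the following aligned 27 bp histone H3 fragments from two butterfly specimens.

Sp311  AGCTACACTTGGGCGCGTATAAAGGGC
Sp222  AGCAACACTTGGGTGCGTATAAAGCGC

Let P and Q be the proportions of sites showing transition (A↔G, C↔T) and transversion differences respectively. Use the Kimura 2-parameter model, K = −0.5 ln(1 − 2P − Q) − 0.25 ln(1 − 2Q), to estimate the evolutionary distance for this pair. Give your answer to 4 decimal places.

0.1203

Differing sites — 4:T/A (Tv); 14:C/T (Ti); 25:G/C (Tv).
Of the 3 differences, 1 transition and 2 transversions over 27 sites: P = 1/27 = 0.037037, Q = 2/27 = 0.074074.
d = −0.5·ln(0.851852) − 0.25·ln(0.851852) = −0.5·(-0.160342) − 0.25·(-0.160342) = 0.1203.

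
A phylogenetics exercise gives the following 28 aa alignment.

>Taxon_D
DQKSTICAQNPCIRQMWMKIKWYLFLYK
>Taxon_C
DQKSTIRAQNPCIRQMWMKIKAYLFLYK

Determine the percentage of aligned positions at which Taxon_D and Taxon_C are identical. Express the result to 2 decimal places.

Differing sites — 7:C/R; 22:W/A.
26 of the 28 sites match, so the percent identity is 26/28 × 100 = 92.86%.

92.86%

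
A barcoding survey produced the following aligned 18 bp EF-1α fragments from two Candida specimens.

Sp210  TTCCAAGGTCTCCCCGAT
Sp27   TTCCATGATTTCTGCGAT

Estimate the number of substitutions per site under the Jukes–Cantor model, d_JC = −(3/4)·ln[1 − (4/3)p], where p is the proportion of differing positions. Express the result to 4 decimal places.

0.3470

The sequences differ at positions 6 (A/T), 8 (G/A), 10 (C/T), 13 (C/T), 14 (C/G).
p = 5/18 = 0.277778.
d = −0.75 · ln(1 − (4/3)·0.277778) = −0.75 · ln(0.629629) = −0.75 · (-0.462625) = 0.3470.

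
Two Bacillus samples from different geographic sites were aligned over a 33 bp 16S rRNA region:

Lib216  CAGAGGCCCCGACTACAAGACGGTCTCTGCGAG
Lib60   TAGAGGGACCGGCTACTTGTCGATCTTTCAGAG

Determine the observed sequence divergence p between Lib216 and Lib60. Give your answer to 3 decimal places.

The sequences differ at positions 1 (C/T), 7 (C/G), 8 (C/A), 12 (A/G), 17 (A/T), 18 (A/T), 20 (A/T), 23 (G/A), 27 (C/T), 29 (G/C), 30 (C/A).
There are 11 differences over 33 sites, so p = 11/33 = 0.333.

0.333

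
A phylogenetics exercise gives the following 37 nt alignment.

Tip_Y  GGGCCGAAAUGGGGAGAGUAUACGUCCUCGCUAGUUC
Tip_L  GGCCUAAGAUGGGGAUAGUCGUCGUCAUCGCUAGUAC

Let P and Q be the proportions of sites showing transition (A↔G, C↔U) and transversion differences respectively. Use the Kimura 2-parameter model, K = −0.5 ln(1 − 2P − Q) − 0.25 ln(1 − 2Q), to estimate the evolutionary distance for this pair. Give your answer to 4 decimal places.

The sequences differ at positions 3 (G/C, transversion), 5 (C/U, transition), 6 (G/A, transition), 8 (A/G, transition), 16 (G/U, transversion), 20 (A/C, transversion), 21 (U/G, transversion), 22 (A/U, transversion), 27 (C/A, transversion), 36 (U/A, transversion).
Of the 10 differences, 3 transitions and 7 transversions over 37 sites: P = 3/37 = 0.081081, Q = 7/37 = 0.189189.
d = −0.5·ln(0.648649) − 0.25·ln(0.621622) = −0.5·(-0.432864) − 0.25·(-0.475423) = 0.3353.

0.3353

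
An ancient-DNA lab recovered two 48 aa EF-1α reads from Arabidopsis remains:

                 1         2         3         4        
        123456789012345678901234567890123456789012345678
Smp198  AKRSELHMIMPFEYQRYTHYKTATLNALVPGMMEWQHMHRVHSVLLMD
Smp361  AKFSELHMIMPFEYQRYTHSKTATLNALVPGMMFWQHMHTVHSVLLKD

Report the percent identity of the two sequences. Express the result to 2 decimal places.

89.58%

The sequences differ at positions 3 (R/F), 20 (Y/S), 34 (E/F), 40 (R/T), 47 (M/K).
43 of the 48 sites match, so the percent identity is 43/48 × 100 = 89.58%.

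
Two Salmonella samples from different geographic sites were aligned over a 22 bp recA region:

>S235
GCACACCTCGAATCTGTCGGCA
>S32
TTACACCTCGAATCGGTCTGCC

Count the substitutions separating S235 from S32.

5

The sequences differ at positions 1 (G/T), 2 (C/T), 15 (T/G), 19 (G/T), 22 (A/C).
That gives 5 mismatches out of 22 aligned sites, so the Hamming distance is 5.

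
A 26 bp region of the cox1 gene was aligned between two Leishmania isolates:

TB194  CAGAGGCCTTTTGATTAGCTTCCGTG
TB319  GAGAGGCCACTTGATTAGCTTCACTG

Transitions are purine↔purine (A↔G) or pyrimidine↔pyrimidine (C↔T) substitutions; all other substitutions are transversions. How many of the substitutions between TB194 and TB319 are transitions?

Mismatches occur at site 1 (C/G, transversion), site 9 (T/A, transversion), site 10 (T/C, transition), site 23 (C/A, transversion), site 24 (G/C, transversion).
Of the 5 differences, 1 transition and 4 transversions, so the answer is 1.

1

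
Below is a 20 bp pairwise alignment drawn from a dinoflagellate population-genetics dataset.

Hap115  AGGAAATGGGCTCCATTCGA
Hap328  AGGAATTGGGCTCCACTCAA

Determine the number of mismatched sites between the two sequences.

The sequences differ at positions 6 (A/T), 16 (T/C), 19 (G/A).
That gives 3 mismatches out of 20 aligned sites, so the Hamming distance is 3.

3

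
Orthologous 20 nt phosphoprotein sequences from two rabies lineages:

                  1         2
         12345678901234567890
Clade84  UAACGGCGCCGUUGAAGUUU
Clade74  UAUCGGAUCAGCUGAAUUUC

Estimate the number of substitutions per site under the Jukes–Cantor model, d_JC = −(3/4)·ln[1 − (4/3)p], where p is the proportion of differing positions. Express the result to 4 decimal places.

Differing sites — 3:A/U; 7:C/A; 8:G/U; 10:C/A; 12:U/C; 17:G/U; 20:U/C.
p = 7/20 = 0.350000.
d = −0.75 · ln(1 − (4/3)·0.350000) = −0.75 · ln(0.533333) = −0.75 · (-0.628609) = 0.4715.

0.4715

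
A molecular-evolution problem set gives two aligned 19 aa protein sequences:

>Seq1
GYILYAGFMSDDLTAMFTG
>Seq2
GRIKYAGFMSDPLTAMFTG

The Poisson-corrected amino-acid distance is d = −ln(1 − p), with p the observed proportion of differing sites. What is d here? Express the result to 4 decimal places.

The sequences differ at positions 2 (Y/R), 4 (L/K), 12 (D/P).
p = 3/19 = 0.157895.
d = −ln(1 − 0.157895) = −ln(0.842105) = 0.1719.

0.1719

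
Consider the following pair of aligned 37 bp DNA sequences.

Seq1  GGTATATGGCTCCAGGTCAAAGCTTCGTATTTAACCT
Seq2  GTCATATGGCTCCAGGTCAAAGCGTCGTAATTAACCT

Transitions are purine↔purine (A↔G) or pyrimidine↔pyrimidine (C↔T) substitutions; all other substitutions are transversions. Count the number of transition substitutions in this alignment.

1

Mismatches occur at site 2 (G→T, transversion), site 3 (T→C, transition), site 24 (T→G, transversion), site 30 (T→A, transversion).
Of the 4 differences, 1 transition and 3 transversions, so the answer is 1.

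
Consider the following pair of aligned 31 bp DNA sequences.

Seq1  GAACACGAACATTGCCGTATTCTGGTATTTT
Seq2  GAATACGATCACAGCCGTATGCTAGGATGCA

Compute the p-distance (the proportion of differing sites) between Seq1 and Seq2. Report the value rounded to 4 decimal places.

0.3226

The sequences differ at positions 4 (C/T), 9 (A/T), 12 (T/C), 13 (T/A), 21 (T/G), 24 (G/A), 26 (T/G), 29 (T/G), 30 (T/C), 31 (T/A).
There are 10 differences over 31 sites, so p = 10/31 = 0.3226.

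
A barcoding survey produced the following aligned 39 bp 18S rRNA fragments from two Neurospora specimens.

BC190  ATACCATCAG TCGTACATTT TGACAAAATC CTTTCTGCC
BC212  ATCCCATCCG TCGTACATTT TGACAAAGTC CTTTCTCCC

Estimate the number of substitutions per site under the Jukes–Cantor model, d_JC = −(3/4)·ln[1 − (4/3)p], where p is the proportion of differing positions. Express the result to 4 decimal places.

The sequences differ at positions 3 (A/C), 9 (A/C), 28 (A/G), 37 (G/C).
p = 4/39 = 0.102564.
d = −0.75 · ln(1 − (4/3)·0.102564) = −0.75 · ln(0.863248) = −0.75 · (-0.147053) = 0.1103.

0.1103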